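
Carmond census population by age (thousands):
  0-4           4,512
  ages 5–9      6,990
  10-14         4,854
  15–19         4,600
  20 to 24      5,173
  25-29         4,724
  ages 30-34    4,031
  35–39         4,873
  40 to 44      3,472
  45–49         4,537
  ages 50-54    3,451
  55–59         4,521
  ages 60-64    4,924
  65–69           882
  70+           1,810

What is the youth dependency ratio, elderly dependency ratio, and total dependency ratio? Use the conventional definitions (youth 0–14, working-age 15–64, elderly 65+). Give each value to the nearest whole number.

Youth dependency ratio: 37
Old-age dependency ratio: 6
Total dependency ratio: 43

0–14: 4,512 + 6,990 + 4,854 = 16,356
15–64: 4,600 + 5,173 + 4,724 + 4,031 + 4,873 + 3,472 + 4,537 + 3,451 + 4,521 + 4,924 = 44,306
65+: 882 + 1,810 = 2,692
Youth dependency ratio = 16,356 / 44,306 × 100 = 37
Old-age dependency ratio = 2,692 / 44,306 × 100 = 6
Total dependency ratio = (16,356 + 2,692) / 44,306 × 100 = 19,048 / 44,306 × 100 = 43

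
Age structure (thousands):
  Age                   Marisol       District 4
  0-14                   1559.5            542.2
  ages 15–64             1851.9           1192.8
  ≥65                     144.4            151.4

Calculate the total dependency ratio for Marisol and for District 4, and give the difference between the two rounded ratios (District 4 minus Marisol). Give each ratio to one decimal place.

Marisol: (1559.5 + 144.4) / 1851.9 × 100 = 1703.9 / 1851.9 × 100 = 92.0
District 4: (542.2 + 151.4) / 1192.8 × 100 = 693.6 / 1192.8 × 100 = 58.1

Marisol: 92.0
District 4: 58.1
Difference: -33.9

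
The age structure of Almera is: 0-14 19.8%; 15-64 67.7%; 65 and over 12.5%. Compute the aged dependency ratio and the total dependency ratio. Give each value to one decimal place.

Old-age dependency ratio: 18.5
Total dependency ratio: 47.7

Old-age dependency ratio = 12.5 / 67.7 × 100 = 18.5
Total dependency ratio = (19.8 + 12.5) / 67.7 × 100 = 32.3 / 67.7 × 100 = 47.7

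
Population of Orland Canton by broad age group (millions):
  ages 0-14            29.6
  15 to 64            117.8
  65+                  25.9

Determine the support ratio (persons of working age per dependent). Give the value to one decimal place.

Support ratio: 2.1

Support ratio = 117.8 / (29.6 + 25.9) = 117.8 / 55.5 = 2.1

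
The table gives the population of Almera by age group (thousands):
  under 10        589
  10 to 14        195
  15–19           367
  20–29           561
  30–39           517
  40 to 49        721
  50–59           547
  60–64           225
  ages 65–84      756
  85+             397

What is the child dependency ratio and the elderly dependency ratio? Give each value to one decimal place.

0–14: 589 + 195 = 784
15–64: 367 + 561 + 517 + 721 + 547 + 225 = 2,938
65+: 756 + 397 = 1,153
Youth dependency ratio = 784 / 2,938 × 100 = 26.7
Old-age dependency ratio = 1,153 / 2,938 × 100 = 39.2

Youth dependency ratio: 26.7
Old-age dependency ratio: 39.2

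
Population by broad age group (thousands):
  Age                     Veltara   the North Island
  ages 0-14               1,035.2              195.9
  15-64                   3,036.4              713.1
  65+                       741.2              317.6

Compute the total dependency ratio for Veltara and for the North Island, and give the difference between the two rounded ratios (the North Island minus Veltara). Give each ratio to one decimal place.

Veltara: (1,035.2 + 741.2) / 3,036.4 × 100 = 1,776.4 / 3,036.4 × 100 = 58.5
the North Island: (195.9 + 317.6) / 713.1 × 100 = 513.5 / 713.1 × 100 = 72.0

Veltara: 58.5
the North Island: 72.0
Difference: +13.5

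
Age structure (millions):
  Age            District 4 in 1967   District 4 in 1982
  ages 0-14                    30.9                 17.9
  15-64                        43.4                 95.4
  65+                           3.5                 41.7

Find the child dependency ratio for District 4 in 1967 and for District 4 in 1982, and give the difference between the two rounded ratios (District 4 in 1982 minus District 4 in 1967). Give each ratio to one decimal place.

District 4 in 1967: 71.2
District 4 in 1982: 18.8
Difference: -52.4

District 4 in 1967: 30.9 / 43.4 × 100 = 71.2
District 4 in 1982: 17.9 / 95.4 × 100 = 18.8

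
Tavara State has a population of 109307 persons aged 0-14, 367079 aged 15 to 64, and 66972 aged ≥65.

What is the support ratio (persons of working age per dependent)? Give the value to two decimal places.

Support ratio = 367079 / (109307 + 66972) = 367079 / 176279 = 2.08

Support ratio: 2.08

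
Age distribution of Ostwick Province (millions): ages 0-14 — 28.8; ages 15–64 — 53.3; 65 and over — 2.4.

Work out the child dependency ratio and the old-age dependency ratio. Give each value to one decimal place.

Youth dependency ratio: 54.0
Old-age dependency ratio: 4.5

Youth dependency ratio = 28.8 / 53.3 × 100 = 54.0
Old-age dependency ratio = 2.4 / 53.3 × 100 = 4.5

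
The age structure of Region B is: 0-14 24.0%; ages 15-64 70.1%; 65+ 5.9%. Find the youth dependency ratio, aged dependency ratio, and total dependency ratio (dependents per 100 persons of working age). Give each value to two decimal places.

Youth dependency ratio: 34.24
Old-age dependency ratio: 8.42
Total dependency ratio: 42.65

Youth dependency ratio = 24.0 / 70.1 × 100 = 34.24
Old-age dependency ratio = 5.9 / 70.1 × 100 = 8.42
Total dependency ratio = (24.0 + 5.9) / 70.1 × 100 = 29.9 / 70.1 × 100 = 42.65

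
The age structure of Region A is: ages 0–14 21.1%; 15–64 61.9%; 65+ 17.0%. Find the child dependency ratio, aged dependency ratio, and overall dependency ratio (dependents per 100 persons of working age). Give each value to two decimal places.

Youth dependency ratio: 34.09
Old-age dependency ratio: 27.46
Total dependency ratio: 61.55

Youth dependency ratio = 21.1 / 61.9 × 100 = 34.09
Old-age dependency ratio = 17.0 / 61.9 × 100 = 27.46
Total dependency ratio = (21.1 + 17.0) / 61.9 × 100 = 38.1 / 61.9 × 100 = 61.55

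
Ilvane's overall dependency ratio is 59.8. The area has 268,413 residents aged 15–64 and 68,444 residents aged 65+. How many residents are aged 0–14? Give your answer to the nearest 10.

Aged 0–14: 92,070

Total dependency ratio = (youth + elderly) / working-age × 100
59.8 = (Y + 68,444) / 268,413 × 100
⇒ 92,070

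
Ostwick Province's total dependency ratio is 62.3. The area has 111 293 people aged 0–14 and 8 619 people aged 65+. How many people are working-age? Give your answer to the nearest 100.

Working-age: 192 500

Total dependency ratio = (youth + elderly) / working-age × 100
62.3 = (111 293 + 8 619) / W × 100
⇒ 192 500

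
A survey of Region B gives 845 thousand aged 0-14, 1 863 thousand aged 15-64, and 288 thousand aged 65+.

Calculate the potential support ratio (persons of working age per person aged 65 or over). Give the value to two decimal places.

Potential support ratio: 6.47

Potential support ratio = 1 863 / 288 = 6.47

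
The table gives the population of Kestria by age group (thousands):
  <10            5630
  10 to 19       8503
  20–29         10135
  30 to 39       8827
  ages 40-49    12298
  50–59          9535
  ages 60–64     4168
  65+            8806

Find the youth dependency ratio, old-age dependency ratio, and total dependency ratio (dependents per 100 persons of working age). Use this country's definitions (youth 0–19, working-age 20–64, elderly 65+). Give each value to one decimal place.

0–19: 5630 + 8503 = 14133
20–64: 10135 + 8827 + 12298 + 9535 + 4168 = 44963
65+: 8806
Youth dependency ratio = 14133 / 44963 × 100 = 31.4
Old-age dependency ratio = 8806 / 44963 × 100 = 19.6
Total dependency ratio = (14133 + 8806) / 44963 × 100 = 22939 / 44963 × 100 = 51.0

Youth dependency ratio: 31.4
Old-age dependency ratio: 19.6
Total dependency ratio: 51.0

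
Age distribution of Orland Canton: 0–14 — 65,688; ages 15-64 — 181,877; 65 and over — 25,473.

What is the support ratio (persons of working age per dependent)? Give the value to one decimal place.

Support ratio: 2.0

Support ratio = 181,877 / (65,688 + 25,473) = 181,877 / 91,161 = 2.0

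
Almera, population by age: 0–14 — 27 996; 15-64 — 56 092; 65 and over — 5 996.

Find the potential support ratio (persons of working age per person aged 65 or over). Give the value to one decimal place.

Potential support ratio: 9.4

Potential support ratio = 56 092 / 5 996 = 9.4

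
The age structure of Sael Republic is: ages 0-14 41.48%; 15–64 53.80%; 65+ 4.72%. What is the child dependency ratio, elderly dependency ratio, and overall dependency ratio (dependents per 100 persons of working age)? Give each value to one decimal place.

Youth dependency ratio: 77.1
Old-age dependency ratio: 8.8
Total dependency ratio: 85.9

Youth dependency ratio = 41.48 / 53.80 × 100 = 77.1
Old-age dependency ratio = 4.72 / 53.80 × 100 = 8.8
Total dependency ratio = (41.48 + 4.72) / 53.80 × 100 = 46.20 / 53.80 × 100 = 85.9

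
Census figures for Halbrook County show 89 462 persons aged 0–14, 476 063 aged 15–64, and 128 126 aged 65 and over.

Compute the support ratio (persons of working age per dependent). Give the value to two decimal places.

Support ratio: 2.19

Support ratio = 476 063 / (89 462 + 128 126) = 476 063 / 217 588 = 2.19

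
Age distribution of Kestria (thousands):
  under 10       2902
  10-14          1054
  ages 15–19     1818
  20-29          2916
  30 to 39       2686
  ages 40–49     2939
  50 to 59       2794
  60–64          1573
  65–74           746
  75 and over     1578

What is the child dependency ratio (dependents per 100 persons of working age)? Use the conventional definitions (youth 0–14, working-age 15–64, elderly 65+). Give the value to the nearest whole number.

Youth dependency ratio: 27

0–14: 2902 + 1054 = 3956
15–64: 1818 + 2916 + 2686 + 2939 + 2794 + 1573 = 14726
65+: 746 + 1578 = 2324
Youth dependency ratio = 3956 / 14726 × 100 = 27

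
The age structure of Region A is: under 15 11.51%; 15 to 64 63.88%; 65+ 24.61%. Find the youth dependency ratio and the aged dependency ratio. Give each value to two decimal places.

Youth dependency ratio: 18.02
Old-age dependency ratio: 38.53

Youth dependency ratio = 11.51 / 63.88 × 100 = 18.02
Old-age dependency ratio = 24.61 / 63.88 × 100 = 38.53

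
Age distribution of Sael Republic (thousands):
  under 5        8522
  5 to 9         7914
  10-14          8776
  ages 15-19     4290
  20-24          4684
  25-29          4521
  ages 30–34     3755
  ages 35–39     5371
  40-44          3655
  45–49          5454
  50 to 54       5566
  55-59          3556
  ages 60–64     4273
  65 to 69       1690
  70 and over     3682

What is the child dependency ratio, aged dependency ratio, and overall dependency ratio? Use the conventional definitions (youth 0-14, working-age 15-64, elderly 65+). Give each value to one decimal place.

Youth dependency ratio: 55.9
Old-age dependency ratio: 11.9
Total dependency ratio: 67.8

0–14: 8522 + 7914 + 8776 = 25212
15–64: 4290 + 4684 + 4521 + 3755 + 5371 + 3655 + 5454 + 5566 + 3556 + 4273 = 45125
65+: 1690 + 3682 = 5372
Youth dependency ratio = 25212 / 45125 × 100 = 55.9
Old-age dependency ratio = 5372 / 45125 × 100 = 11.9
Total dependency ratio = (25212 + 5372) / 45125 × 100 = 30584 / 45125 × 100 = 67.8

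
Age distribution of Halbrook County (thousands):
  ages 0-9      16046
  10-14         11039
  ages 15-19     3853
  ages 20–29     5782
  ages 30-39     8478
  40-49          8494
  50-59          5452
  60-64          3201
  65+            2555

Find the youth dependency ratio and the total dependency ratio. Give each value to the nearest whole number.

0–14: 16046 + 11039 = 27085
15–64: 3853 + 5782 + 8478 + 8494 + 5452 + 3201 = 35260
65+: 2555
Youth dependency ratio = 27085 / 35260 × 100 = 77
Total dependency ratio = (27085 + 2555) / 35260 × 100 = 29640 / 35260 × 100 = 84

Youth dependency ratio: 77
Total dependency ratio: 84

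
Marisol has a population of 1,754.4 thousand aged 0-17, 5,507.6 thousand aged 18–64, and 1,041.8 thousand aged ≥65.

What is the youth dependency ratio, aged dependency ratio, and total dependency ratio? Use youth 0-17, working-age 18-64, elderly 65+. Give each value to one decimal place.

Youth dependency ratio: 31.9
Old-age dependency ratio: 18.9
Total dependency ratio: 50.8

Youth dependency ratio = 1,754.4 / 5,507.6 × 100 = 31.9
Old-age dependency ratio = 1,041.8 / 5,507.6 × 100 = 18.9
Total dependency ratio = (1,754.4 + 1,041.8) / 5,507.6 × 100 = 2,796.2 / 5,507.6 × 100 = 50.8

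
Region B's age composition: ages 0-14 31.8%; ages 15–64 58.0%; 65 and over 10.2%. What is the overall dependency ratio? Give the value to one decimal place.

Total dependency ratio = (31.8 + 10.2) / 58.0 × 100 = 42.0 / 58.0 × 100 = 72.4

Total dependency ratio: 72.4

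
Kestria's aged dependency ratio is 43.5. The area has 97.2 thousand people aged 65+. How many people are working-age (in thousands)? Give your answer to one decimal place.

Old-age dependency ratio = elderly / working-age × 100
43.5 = 97.2 / W × 100
⇒ 223.4

Working-age: 223.4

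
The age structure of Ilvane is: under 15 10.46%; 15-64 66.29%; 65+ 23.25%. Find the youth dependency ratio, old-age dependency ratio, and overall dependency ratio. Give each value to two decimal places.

Youth dependency ratio: 15.78
Old-age dependency ratio: 35.07
Total dependency ratio: 50.85

Youth dependency ratio = 10.46 / 66.29 × 100 = 15.78
Old-age dependency ratio = 23.25 / 66.29 × 100 = 35.07
Total dependency ratio = (10.46 + 23.25) / 66.29 × 100 = 33.71 / 66.29 × 100 = 50.85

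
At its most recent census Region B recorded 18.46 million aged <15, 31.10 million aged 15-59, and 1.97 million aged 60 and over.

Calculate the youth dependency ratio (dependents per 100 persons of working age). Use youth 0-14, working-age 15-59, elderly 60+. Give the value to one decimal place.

Youth dependency ratio: 59.4

Youth dependency ratio = 18.46 / 31.10 × 100 = 59.4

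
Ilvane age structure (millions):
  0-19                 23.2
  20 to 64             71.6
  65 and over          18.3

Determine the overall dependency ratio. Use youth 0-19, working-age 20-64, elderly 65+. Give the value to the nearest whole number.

Total dependency ratio = (23.2 + 18.3) / 71.6 × 100 = 41.5 / 71.6 × 100 = 58

Total dependency ratio: 58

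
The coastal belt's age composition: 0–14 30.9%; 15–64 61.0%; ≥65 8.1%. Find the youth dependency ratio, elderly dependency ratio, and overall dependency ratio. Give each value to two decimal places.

Youth dependency ratio = 30.9 / 61.0 × 100 = 50.66
Old-age dependency ratio = 8.1 / 61.0 × 100 = 13.28
Total dependency ratio = (30.9 + 8.1) / 61.0 × 100 = 39.0 / 61.0 × 100 = 63.93

Youth dependency ratio: 50.66
Old-age dependency ratio: 13.28
Total dependency ratio: 63.93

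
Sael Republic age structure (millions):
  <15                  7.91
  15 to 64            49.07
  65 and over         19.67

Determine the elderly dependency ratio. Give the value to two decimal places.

Old-age dependency ratio = 19.67 / 49.07 × 100 = 40.09

Old-age dependency ratio: 40.09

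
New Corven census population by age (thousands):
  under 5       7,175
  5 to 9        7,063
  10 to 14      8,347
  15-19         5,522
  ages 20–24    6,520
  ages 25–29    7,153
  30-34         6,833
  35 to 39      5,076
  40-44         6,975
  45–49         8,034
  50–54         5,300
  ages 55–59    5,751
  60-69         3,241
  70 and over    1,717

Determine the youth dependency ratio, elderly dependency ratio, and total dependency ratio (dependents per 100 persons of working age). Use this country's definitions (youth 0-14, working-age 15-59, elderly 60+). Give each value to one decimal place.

0–14: 7,175 + 7,063 + 8,347 = 22,585
15–59: 5,522 + 6,520 + 7,153 + 6,833 + 5,076 + 6,975 + 8,034 + 5,300 + 5,751 = 57,164
60+: 3,241 + 1,717 = 4,958
Youth dependency ratio = 22,585 / 57,164 × 100 = 39.5
Old-age dependency ratio = 4,958 / 57,164 × 100 = 8.7
Total dependency ratio = (22,585 + 4,958) / 57,164 × 100 = 27,543 / 57,164 × 100 = 48.2

Youth dependency ratio: 39.5
Old-age dependency ratio: 8.7
Total dependency ratio: 48.2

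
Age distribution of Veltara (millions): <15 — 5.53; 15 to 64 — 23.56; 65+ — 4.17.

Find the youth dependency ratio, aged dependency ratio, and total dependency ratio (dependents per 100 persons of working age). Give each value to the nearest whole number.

Youth dependency ratio: 23
Old-age dependency ratio: 18
Total dependency ratio: 41

Youth dependency ratio = 5.53 / 23.56 × 100 = 23
Old-age dependency ratio = 4.17 / 23.56 × 100 = 18
Total dependency ratio = (5.53 + 4.17) / 23.56 × 100 = 9.70 / 23.56 × 100 = 41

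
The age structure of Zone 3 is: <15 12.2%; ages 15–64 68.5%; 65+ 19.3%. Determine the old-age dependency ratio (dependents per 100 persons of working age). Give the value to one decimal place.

Old-age dependency ratio: 28.2

Old-age dependency ratio = 19.3 / 68.5 × 100 = 28.2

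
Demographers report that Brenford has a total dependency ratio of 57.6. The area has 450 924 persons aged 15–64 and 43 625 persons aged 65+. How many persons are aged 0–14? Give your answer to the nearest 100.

Total dependency ratio = (youth + elderly) / working-age × 100
57.6 = (Y + 43 625) / 450 924 × 100
⇒ 216 100

Aged 0–14: 216 100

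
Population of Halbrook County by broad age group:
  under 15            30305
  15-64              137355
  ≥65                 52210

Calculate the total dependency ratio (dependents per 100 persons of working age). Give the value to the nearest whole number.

Total dependency ratio: 60

Total dependency ratio = (30305 + 52210) / 137355 × 100 = 82515 / 137355 × 100 = 60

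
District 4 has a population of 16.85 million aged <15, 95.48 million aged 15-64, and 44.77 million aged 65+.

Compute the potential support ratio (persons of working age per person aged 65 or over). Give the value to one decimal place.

Potential support ratio: 2.1

Potential support ratio = 95.48 / 44.77 = 2.1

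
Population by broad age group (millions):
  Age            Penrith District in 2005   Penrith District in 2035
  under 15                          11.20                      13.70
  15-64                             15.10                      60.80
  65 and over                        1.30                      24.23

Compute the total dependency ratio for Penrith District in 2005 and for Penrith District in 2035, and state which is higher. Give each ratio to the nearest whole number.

Penrith District in 2005: 83
Penrith District in 2035: 62
Higher: Penrith District in 2005

Penrith District in 2005: (11.20 + 1.30) / 15.10 × 100 = 12.50 / 15.10 × 100 = 83
Penrith District in 2035: (13.70 + 24.23) / 60.80 × 100 = 37.93 / 60.80 × 100 = 62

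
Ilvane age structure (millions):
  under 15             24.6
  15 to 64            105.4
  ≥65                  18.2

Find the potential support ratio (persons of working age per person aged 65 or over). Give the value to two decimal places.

Potential support ratio: 5.79

Potential support ratio = 105.4 / 18.2 = 5.79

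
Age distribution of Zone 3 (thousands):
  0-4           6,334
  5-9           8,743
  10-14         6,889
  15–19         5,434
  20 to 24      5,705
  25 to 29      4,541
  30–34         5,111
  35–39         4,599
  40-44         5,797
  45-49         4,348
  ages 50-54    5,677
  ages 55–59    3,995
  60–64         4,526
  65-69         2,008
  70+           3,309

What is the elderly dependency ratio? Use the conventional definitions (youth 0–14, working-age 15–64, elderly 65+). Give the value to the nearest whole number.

0–14: 6,334 + 8,743 + 6,889 = 21,966
15–64: 5,434 + 5,705 + 4,541 + 5,111 + 4,599 + 5,797 + 4,348 + 5,677 + 3,995 + 4,526 = 49,733
65+: 2,008 + 3,309 = 5,317
Old-age dependency ratio = 5,317 / 49,733 × 100 = 11

Old-age dependency ratio: 11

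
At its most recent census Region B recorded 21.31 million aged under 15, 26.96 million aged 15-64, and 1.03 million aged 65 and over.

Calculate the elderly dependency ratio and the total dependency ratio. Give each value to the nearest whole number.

Old-age dependency ratio: 4
Total dependency ratio: 83

Old-age dependency ratio = 1.03 / 26.96 × 100 = 4
Total dependency ratio = (21.31 + 1.03) / 26.96 × 100 = 22.34 / 26.96 × 100 = 83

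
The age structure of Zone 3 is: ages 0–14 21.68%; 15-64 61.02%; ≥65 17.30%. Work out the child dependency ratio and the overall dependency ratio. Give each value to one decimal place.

Youth dependency ratio = 21.68 / 61.02 × 100 = 35.5
Total dependency ratio = (21.68 + 17.30) / 61.02 × 100 = 38.98 / 61.02 × 100 = 63.9

Youth dependency ratio: 35.5
Total dependency ratio: 63.9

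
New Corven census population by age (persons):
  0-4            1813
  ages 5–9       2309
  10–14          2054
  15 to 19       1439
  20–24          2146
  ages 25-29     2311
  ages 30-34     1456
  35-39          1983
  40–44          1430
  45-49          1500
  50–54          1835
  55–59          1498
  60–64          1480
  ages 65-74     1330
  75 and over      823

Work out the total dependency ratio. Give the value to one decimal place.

0–14: 1813 + 2309 + 2054 = 6176
15–64: 1439 + 2146 + 2311 + 1456 + 1983 + 1430 + 1500 + 1835 + 1498 + 1480 = 17078
65+: 1330 + 823 = 2153
Total dependency ratio = (6176 + 2153) / 17078 × 100 = 8329 / 17078 × 100 = 48.8

Total dependency ratio: 48.8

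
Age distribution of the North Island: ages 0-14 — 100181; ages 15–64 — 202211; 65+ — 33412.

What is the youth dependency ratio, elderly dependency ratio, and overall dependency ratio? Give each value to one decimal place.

Youth dependency ratio: 49.5
Old-age dependency ratio: 16.5
Total dependency ratio: 66.1

Youth dependency ratio = 100181 / 202211 × 100 = 49.5
Old-age dependency ratio = 33412 / 202211 × 100 = 16.5
Total dependency ratio = (100181 + 33412) / 202211 × 100 = 133593 / 202211 × 100 = 66.1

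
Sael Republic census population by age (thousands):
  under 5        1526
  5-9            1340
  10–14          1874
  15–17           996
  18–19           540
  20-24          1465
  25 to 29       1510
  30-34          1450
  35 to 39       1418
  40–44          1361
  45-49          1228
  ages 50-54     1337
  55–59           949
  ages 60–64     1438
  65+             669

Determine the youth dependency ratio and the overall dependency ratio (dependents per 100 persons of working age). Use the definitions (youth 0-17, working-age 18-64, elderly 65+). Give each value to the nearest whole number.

0–17: 1526 + 1340 + 1874 + 996 = 5736
18–64: 540 + 1465 + 1510 + 1450 + 1418 + 1361 + 1228 + 1337 + 949 + 1438 = 12696
65+: 669
Youth dependency ratio = 5736 / 12696 × 100 = 45
Total dependency ratio = (5736 + 669) / 12696 × 100 = 6405 / 12696 × 100 = 50

Youth dependency ratio: 45
Total dependency ratio: 50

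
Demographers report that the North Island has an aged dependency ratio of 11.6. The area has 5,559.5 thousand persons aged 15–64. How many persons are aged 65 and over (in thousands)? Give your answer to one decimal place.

Old-age dependency ratio = elderly / working-age × 100
11.6 = E / 5,559.5 × 100
⇒ 644.9

Aged 65 and over: 644.9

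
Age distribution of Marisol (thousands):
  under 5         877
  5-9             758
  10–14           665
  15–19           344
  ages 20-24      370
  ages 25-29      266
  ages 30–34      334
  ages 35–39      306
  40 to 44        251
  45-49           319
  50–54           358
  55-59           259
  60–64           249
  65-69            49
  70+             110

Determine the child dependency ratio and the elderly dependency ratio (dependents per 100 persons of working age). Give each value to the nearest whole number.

Youth dependency ratio: 75
Old-age dependency ratio: 5

0–14: 877 + 758 + 665 = 2300
15–64: 344 + 370 + 266 + 334 + 306 + 251 + 319 + 358 + 259 + 249 = 3056
65+: 49 + 110 = 159
Youth dependency ratio = 2300 / 3056 × 100 = 75
Old-age dependency ratio = 159 / 3056 × 100 = 5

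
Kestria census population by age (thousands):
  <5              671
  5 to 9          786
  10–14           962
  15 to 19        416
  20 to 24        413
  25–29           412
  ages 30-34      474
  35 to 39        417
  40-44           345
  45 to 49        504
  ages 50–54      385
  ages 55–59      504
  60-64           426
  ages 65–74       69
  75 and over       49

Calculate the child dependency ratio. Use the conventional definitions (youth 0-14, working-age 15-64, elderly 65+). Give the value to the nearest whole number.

0–14: 671 + 786 + 962 = 2 419
15–64: 416 + 413 + 412 + 474 + 417 + 345 + 504 + 385 + 504 + 426 = 4 296
65+: 69 + 49 = 118
Youth dependency ratio = 2 419 / 4 296 × 100 = 56

Youth dependency ratio: 56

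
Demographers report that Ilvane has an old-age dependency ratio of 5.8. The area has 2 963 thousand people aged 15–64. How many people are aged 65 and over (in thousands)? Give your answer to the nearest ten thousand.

Old-age dependency ratio = elderly / working-age × 100
5.8 = E / 2 963 × 100
⇒ 170

Aged 65 and over: 170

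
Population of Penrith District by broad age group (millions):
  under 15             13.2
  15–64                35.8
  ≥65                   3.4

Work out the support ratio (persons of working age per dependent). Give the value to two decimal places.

Support ratio = 35.8 / (13.2 + 3.4) = 35.8 / 16.6 = 2.16

Support ratio: 2.16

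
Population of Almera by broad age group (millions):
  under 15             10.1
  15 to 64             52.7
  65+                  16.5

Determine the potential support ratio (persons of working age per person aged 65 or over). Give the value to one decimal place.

Potential support ratio = 52.7 / 16.5 = 3.2

Potential support ratio: 3.2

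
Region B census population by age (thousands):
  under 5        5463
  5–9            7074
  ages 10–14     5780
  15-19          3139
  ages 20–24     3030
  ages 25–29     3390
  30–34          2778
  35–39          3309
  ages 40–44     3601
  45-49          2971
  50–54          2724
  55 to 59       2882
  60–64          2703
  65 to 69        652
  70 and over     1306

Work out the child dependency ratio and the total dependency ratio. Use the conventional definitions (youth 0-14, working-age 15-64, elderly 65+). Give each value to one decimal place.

Youth dependency ratio: 60.0
Total dependency ratio: 66.4

0–14: 5463 + 7074 + 5780 = 18317
15–64: 3139 + 3030 + 3390 + 2778 + 3309 + 3601 + 2971 + 2724 + 2882 + 2703 = 30527
65+: 652 + 1306 = 1958
Youth dependency ratio = 18317 / 30527 × 100 = 60.0
Total dependency ratio = (18317 + 1958) / 30527 × 100 = 20275 / 30527 × 100 = 66.4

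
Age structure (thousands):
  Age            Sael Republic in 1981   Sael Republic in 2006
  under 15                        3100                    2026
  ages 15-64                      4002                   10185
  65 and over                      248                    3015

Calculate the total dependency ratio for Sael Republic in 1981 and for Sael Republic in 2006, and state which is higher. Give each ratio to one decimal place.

Sael Republic in 1981: 83.7
Sael Republic in 2006: 49.5
Higher: Sael Republic in 1981

Sael Republic in 1981: (3100 + 248) / 4002 × 100 = 3348 / 4002 × 100 = 83.7
Sael Republic in 2006: (2026 + 3015) / 10185 × 100 = 5041 / 10185 × 100 = 49.5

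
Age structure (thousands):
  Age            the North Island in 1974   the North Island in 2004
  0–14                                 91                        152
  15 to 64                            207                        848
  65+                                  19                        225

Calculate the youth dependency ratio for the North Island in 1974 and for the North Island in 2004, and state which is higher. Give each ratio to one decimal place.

the North Island in 1974: 44.0
the North Island in 2004: 17.9
Higher: the North Island in 1974

the North Island in 1974: 91 / 207 × 100 = 44.0
the North Island in 2004: 152 / 848 × 100 = 17.9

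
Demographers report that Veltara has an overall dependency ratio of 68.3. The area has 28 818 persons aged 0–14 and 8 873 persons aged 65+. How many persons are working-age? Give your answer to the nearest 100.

Total dependency ratio = (youth + elderly) / working-age × 100
68.3 = (28 818 + 8 873) / W × 100
⇒ 55 200

Working-age: 55 200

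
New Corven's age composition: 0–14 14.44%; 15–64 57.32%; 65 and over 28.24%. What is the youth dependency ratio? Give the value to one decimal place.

Youth dependency ratio: 25.2

Youth dependency ratio = 14.44 / 57.32 × 100 = 25.2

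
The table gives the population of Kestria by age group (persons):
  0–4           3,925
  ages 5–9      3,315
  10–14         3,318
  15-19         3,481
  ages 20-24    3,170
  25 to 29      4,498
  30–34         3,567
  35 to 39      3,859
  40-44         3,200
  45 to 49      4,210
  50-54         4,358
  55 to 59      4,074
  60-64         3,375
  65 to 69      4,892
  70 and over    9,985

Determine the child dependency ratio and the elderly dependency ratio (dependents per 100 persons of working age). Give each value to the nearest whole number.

Youth dependency ratio: 28
Old-age dependency ratio: 39

0–14: 3,925 + 3,315 + 3,318 = 10,558
15–64: 3,481 + 3,170 + 4,498 + 3,567 + 3,859 + 3,200 + 4,210 + 4,358 + 4,074 + 3,375 = 37,792
65+: 4,892 + 9,985 = 14,877
Youth dependency ratio = 10,558 / 37,792 × 100 = 28
Old-age dependency ratio = 14,877 / 37,792 × 100 = 39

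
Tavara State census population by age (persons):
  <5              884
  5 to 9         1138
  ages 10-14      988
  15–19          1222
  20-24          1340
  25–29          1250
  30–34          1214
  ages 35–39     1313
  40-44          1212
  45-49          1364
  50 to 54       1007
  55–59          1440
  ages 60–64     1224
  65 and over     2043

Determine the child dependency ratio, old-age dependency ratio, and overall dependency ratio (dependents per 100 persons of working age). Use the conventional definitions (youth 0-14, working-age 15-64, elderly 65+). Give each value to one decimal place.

Youth dependency ratio: 23.9
Old-age dependency ratio: 16.2
Total dependency ratio: 40.1

0–14: 884 + 1138 + 988 = 3010
15–64: 1222 + 1340 + 1250 + 1214 + 1313 + 1212 + 1364 + 1007 + 1440 + 1224 = 12586
65+: 2043
Youth dependency ratio = 3010 / 12586 × 100 = 23.9
Old-age dependency ratio = 2043 / 12586 × 100 = 16.2
Total dependency ratio = (3010 + 2043) / 12586 × 100 = 5053 / 12586 × 100 = 40.1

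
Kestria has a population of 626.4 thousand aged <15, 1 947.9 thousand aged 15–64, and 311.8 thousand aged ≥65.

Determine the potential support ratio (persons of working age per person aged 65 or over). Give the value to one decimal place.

Potential support ratio = 1 947.9 / 311.8 = 6.2

Potential support ratio: 6.2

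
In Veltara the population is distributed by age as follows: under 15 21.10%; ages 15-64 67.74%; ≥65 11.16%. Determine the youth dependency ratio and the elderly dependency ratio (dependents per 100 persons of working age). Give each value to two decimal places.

Youth dependency ratio: 31.15
Old-age dependency ratio: 16.47

Youth dependency ratio = 21.10 / 67.74 × 100 = 31.15
Old-age dependency ratio = 11.16 / 67.74 × 100 = 16.47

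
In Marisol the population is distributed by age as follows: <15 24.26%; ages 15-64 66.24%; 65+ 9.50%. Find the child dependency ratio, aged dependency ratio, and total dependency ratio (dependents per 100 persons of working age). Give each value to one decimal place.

Youth dependency ratio = 24.26 / 66.24 × 100 = 36.6
Old-age dependency ratio = 9.50 / 66.24 × 100 = 14.3
Total dependency ratio = (24.26 + 9.50) / 66.24 × 100 = 33.76 / 66.24 × 100 = 51.0

Youth dependency ratio: 36.6
Old-age dependency ratio: 14.3
Total dependency ratio: 51.0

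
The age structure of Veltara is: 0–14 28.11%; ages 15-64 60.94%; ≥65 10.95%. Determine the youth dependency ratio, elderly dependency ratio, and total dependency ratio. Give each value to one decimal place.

Youth dependency ratio = 28.11 / 60.94 × 100 = 46.1
Old-age dependency ratio = 10.95 / 60.94 × 100 = 18.0
Total dependency ratio = (28.11 + 10.95) / 60.94 × 100 = 39.06 / 60.94 × 100 = 64.1

Youth dependency ratio: 46.1
Old-age dependency ratio: 18.0
Total dependency ratio: 64.1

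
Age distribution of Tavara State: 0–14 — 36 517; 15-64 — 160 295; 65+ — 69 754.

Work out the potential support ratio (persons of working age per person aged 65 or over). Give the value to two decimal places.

Potential support ratio: 2.30

Potential support ratio = 160 295 / 69 754 = 2.30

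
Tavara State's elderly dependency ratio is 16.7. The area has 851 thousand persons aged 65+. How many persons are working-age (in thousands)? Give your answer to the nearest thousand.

Old-age dependency ratio = elderly / working-age × 100
16.7 = 851 / W × 100
⇒ 5096

Working-age: 5096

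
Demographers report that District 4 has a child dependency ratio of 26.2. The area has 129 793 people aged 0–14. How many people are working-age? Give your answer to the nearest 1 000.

Youth dependency ratio = youth / working-age × 100
26.2 = 129 793 / W × 100
⇒ 495 000

Working-age: 495 000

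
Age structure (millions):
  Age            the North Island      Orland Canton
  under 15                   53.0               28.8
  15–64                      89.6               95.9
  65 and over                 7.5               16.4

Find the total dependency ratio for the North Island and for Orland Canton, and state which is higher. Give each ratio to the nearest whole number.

the North Island: (53.0 + 7.5) / 89.6 × 100 = 60.5 / 89.6 × 100 = 68
Orland Canton: (28.8 + 16.4) / 95.9 × 100 = 45.2 / 95.9 × 100 = 47

the North Island: 68
Orland Canton: 47
Higher: the North Island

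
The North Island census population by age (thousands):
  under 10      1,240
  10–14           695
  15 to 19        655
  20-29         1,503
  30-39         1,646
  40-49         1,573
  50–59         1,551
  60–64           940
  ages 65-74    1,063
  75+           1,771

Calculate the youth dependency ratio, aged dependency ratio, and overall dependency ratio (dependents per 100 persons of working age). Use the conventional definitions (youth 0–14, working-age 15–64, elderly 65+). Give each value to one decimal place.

Youth dependency ratio: 24.6
Old-age dependency ratio: 36.0
Total dependency ratio: 60.6

0–14: 1,240 + 695 = 1,935
15–64: 655 + 1,503 + 1,646 + 1,573 + 1,551 + 940 = 7,868
65+: 1,063 + 1,771 = 2,834
Youth dependency ratio = 1,935 / 7,868 × 100 = 24.6
Old-age dependency ratio = 2,834 / 7,868 × 100 = 36.0
Total dependency ratio = (1,935 + 2,834) / 7,868 × 100 = 4,769 / 7,868 × 100 = 60.6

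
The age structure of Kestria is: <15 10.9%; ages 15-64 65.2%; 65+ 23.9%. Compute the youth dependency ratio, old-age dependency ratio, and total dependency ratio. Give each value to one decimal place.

Youth dependency ratio = 10.9 / 65.2 × 100 = 16.7
Old-age dependency ratio = 23.9 / 65.2 × 100 = 36.7
Total dependency ratio = (10.9 + 23.9) / 65.2 × 100 = 34.8 / 65.2 × 100 = 53.4

Youth dependency ratio: 16.7
Old-age dependency ratio: 36.7
Total dependency ratio: 53.4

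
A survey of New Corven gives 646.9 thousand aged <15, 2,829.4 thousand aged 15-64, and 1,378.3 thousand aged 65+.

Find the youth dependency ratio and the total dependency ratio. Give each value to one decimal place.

Youth dependency ratio: 22.9
Total dependency ratio: 71.6

Youth dependency ratio = 646.9 / 2,829.4 × 100 = 22.9
Total dependency ratio = (646.9 + 1,378.3) / 2,829.4 × 100 = 2,025.2 / 2,829.4 × 100 = 71.6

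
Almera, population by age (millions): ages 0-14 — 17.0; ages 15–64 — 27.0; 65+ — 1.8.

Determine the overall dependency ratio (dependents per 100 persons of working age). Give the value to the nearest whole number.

Total dependency ratio: 70

Total dependency ratio = (17.0 + 1.8) / 27.0 × 100 = 18.8 / 27.0 × 100 = 70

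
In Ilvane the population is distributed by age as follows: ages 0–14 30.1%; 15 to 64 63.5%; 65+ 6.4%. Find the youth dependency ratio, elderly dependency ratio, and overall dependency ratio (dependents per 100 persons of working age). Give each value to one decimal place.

Youth dependency ratio: 47.4
Old-age dependency ratio: 10.1
Total dependency ratio: 57.5

Youth dependency ratio = 30.1 / 63.5 × 100 = 47.4
Old-age dependency ratio = 6.4 / 63.5 × 100 = 10.1
Total dependency ratio = (30.1 + 6.4) / 63.5 × 100 = 36.5 / 63.5 × 100 = 57.5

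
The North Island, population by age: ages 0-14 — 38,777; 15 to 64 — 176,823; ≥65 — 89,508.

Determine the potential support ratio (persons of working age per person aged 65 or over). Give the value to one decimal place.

Potential support ratio = 176,823 / 89,508 = 2.0

Potential support ratio: 2.0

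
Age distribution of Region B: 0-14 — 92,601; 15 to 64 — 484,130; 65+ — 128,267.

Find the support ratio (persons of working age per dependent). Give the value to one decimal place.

Support ratio: 2.2

Support ratio = 484,130 / (92,601 + 128,267) = 484,130 / 220,868 = 2.2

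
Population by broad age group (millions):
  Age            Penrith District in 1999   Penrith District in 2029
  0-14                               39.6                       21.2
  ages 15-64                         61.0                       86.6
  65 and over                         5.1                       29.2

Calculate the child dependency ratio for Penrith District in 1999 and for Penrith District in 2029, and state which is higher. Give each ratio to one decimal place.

Penrith District in 1999: 39.6 / 61.0 × 100 = 64.9
Penrith District in 2029: 21.2 / 86.6 × 100 = 24.5

Penrith District in 1999: 64.9
Penrith District in 2029: 24.5
Higher: Penrith District in 1999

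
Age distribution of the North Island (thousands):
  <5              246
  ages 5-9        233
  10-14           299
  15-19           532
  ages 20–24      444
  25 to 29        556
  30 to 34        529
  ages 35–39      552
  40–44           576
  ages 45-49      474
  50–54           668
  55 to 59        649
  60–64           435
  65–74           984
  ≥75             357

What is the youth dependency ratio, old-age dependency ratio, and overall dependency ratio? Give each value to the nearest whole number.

0–14: 246 + 233 + 299 = 778
15–64: 532 + 444 + 556 + 529 + 552 + 576 + 474 + 668 + 649 + 435 = 5 415
65+: 984 + 357 = 1 341
Youth dependency ratio = 778 / 5 415 × 100 = 14
Old-age dependency ratio = 1 341 / 5 415 × 100 = 25
Total dependency ratio = (778 + 1 341) / 5 415 × 100 = 2 119 / 5 415 × 100 = 39

Youth dependency ratio: 14
Old-age dependency ratio: 25
Total dependency ratio: 39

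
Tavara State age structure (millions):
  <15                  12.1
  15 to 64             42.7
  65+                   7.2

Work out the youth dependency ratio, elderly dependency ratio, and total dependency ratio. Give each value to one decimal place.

Youth dependency ratio = 12.1 / 42.7 × 100 = 28.3
Old-age dependency ratio = 7.2 / 42.7 × 100 = 16.9
Total dependency ratio = (12.1 + 7.2) / 42.7 × 100 = 19.3 / 42.7 × 100 = 45.2

Youth dependency ratio: 28.3
Old-age dependency ratio: 16.9
Total dependency ratio: 45.2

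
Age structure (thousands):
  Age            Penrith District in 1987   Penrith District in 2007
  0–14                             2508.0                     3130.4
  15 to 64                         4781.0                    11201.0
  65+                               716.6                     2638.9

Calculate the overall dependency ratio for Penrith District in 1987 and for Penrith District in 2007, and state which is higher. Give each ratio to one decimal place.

Penrith District in 1987: (2508.0 + 716.6) / 4781.0 × 100 = 3224.6 / 4781.0 × 100 = 67.4
Penrith District in 2007: (3130.4 + 2638.9) / 11201.0 × 100 = 5769.3 / 11201.0 × 100 = 51.5

Penrith District in 1987: 67.4
Penrith District in 2007: 51.5
Higher: Penrith District in 1987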